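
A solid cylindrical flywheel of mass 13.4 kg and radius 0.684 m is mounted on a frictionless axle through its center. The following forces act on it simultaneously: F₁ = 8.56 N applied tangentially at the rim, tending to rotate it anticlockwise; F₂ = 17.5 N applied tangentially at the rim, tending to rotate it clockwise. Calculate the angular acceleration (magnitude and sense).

I = ½MR² = (1/2)(13.4)(0.684)² = 3.135 kg·m².
Taking anticlockwise as positive: τ₁ = +(8.56)(0.684) = +5.855 N·m; τ₂ = −(17.5)(0.684) = −11.97 N·m.
Net torque τ = -6.115 N·m.
α = τ/I = -6.115/3.135 = -1.951 rad/s².

α ≈ 1.95 rad/s², clockwise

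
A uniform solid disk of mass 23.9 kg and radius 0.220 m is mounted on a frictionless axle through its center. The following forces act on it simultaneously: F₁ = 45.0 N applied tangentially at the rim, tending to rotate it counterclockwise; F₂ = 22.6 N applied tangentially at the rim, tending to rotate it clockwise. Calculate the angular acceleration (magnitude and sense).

α ≈ 8.52 rad/s², counterclockwise

I = ½MR² = (1/2)(23.9)(0.220)² = 0.5784 kg·m².
Taking counterclockwise as positive: τ₁ = +(45.0)(0.220) = +9.900 N·m; τ₂ = −(22.6)(0.220) = −4.972 N·m.
Net torque τ = 4.928 N·m.
α = τ/I = 4.928/0.5784 = 8.520 rad/s².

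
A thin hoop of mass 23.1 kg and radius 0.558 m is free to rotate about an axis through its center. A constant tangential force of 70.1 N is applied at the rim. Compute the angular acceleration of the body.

α ≈ 5.44 rad/s²

I = MR² = (23.1)(0.558)² = 7.193 kg·m².
τ = F R = (70.1)(0.558) = 39.12 N·m.
From τ = Iα: α = 39.12/7.193 = 5.438 rad/s².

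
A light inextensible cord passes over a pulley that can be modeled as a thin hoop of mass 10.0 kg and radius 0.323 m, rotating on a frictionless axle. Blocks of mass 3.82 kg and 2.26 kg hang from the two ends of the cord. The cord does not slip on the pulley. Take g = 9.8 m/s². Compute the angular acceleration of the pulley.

α ≈ 2.94 rad/s²

I = MR² = (10.0)(0.323)² = 1.043 kg·m².
Heavier block: m₁g − T₁ = m₁a. Lighter block: T₂ − m₂g = m₂a.
Pulley: (T₁ − T₂)R = Iα = I(a/R), so T₁ − T₂ = (I/R²)a = 1·M_p a = 10.00·a.
Adding the three: (m₁ − m₂)g = (m₁ + m₂ + 10.00)a, so a = (3.82 − 2.26)(9.8)/(3.82 + 2.26 + 10.00) = 0.9507 m/s².
α = a/R = 0.9507/0.323 = 2.943 rad/s².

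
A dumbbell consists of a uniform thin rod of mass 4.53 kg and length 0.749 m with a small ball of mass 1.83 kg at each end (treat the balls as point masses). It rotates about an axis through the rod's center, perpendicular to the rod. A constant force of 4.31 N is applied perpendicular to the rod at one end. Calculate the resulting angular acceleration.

I_rod = (1/12)ML² = (1/12)(4.53)(0.749)² = 0.2118 kg·m².
I_balls = 2·m·(L/2)² = 2(1.83)(0.3745)² = 0.5133 kg·m².
Total I = 0.7251 kg·m².
τ = F·(L/2) = (4.31)(0.374) = 1.614 N·m.
α = τ/I = 1.614/0.7251 = 2.226 rad/s².

α ≈ 2.23 rad/s²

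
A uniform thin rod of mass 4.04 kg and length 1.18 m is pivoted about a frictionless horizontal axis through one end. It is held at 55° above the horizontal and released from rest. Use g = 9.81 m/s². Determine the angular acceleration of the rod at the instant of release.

α ≈ 7.15 rad/s²

About the pivot, I = (1/3)ML² = (1/3)(4.04)(1.18)² = 1.875 kg·m².
The weight acts at the center, a distance L/2 = 0.5900 m from the pivot; τ = Mg(L/2) cos 55° = 13.41 N·m.
α = τ/I = 13.41/1.875 = 7.153 rad/s².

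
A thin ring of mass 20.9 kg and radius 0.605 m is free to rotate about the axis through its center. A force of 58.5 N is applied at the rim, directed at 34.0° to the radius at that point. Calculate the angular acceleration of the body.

α ≈ 2.59 rad/s²

I = MR² = (20.9)(0.605)² = 7.650 kg·m².
Only the tangential component produces torque: τ = F R sinθ = (58.5)(0.605) sin 34.0° = 19.79 N·m.
From τ = Iα: α = 19.79/7.650 = 2.587 rad/s².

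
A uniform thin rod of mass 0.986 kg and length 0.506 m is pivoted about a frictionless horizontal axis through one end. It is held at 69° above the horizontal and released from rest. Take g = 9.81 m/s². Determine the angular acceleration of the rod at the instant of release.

α ≈ 10.4 rad/s²

About the pivot, I = (1/3)ML² = (1/3)(0.986)(0.506)² = 0.08415 kg·m².
The weight acts at the center, a distance L/2 = 0.2530 m from the pivot; τ = Mg(L/2) cos 69° = 0.8770 N·m.
α = τ/I = 0.8770/0.08415 = 10.42 rad/s².
(Equivalently α = (3g/(2L)) cos 69° = 10.42 rad/s².)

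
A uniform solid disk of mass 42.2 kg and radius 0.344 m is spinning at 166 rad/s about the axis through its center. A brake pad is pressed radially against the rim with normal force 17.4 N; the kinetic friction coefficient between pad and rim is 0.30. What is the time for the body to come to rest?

I = ½MR² = (1/2)(42.2)(0.344)² = 2.497 kg·m².
Friction force f = μN = (0.30)(17.4) = 5.220 N at the rim; torque magnitude τ = fR = 1.796 N·m, opposing ω.
|α| = τ/I = 1.796/2.497 = 0.7192 rad/s² (deceleration).
0 = ω₀ − |α|t ⇒ t = ω₀/|α| = 166/0.7192 = 230.8 s.

t ≈ 231 s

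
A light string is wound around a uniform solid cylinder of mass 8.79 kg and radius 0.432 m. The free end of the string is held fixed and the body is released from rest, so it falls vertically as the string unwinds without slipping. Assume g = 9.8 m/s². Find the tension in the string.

Translation: Mg − T = Ma. Rotation about the center: TR = Iα with I = ½MR².
With a = αR: T = (I/R²)a = (1/2)M a, so Mg = (1 + 0.5000)Ma.
a = g/(1 + 0.5000) = 9.8/1.500 = 6.533 m/s².
T = 0.5000·M·a = (0.5000)(8.79)(6.533) = 28.71 N.

T ≈ 28.7 N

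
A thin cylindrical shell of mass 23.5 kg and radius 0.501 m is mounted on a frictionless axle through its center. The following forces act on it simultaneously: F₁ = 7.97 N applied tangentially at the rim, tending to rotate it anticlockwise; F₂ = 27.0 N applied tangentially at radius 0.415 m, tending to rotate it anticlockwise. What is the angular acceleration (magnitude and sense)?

I = MR² = (23.5)(0.501)² = 5.899 kg·m².
Taking anticlockwise as positive: τ₁ = +(7.97)(0.501) = +3.993 N·m; τ₂ = +(27.0)(0.415) = +11.21 N·m.
Net torque τ = 15.20 N·m.
α = τ/I = 15.20/5.899 = 2.577 rad/s².

α ≈ 2.58 rad/s², anticlockwise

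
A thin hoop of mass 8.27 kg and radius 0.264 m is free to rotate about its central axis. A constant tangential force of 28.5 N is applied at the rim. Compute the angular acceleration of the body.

I = MR² = (8.27)(0.264)² = 0.5764 kg·m².
τ = F R = (28.5)(0.264) = 7.524 N·m.
Newton's second law for rotation, τ = Iα, gives α = τ/I = 7.524/0.5764 = 13.05 rad/s².

α ≈ 13.1 rad/s²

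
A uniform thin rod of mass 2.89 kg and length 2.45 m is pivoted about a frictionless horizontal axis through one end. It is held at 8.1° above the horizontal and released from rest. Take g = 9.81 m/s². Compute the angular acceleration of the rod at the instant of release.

About the pivot, I = (1/3)ML² = (1/3)(2.89)(2.45)² = 5.782 kg·m².
The weight acts at the center, a distance L/2 = 1.225 m from the pivot; τ = Mg(L/2) cos 8.1° = 34.38 N·m.
α = τ/I = 34.38/5.782 = 5.946 rad/s².
(Equivalently α = (3g/(2L)) cos 8.1° = 5.946 rad/s².)

α ≈ 5.95 rad/s²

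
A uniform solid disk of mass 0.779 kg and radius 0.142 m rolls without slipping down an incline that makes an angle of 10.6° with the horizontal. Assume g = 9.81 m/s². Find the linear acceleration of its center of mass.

a ≈ 1.20 m/s²

Translation along the incline: Mg sinθ − f = Ma.
Rotation about the center: fR = Iα with I = ½MR². No-slip gives a = αR, so f = (I/R²)a = (1/2)M a.
Substituting: Mg sinθ = (1 + 0.5000)Ma, so a = g sinθ/(1 + 0.5000) = (9.81) sin 10.6° / 1.500 = 1.203 m/s².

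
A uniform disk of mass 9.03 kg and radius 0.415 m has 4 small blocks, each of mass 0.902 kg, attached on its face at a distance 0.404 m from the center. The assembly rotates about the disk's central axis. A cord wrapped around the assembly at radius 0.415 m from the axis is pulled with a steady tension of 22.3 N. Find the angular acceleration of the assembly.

α ≈ 6.77 rad/s²

I_disk = ½MR² = ½(9.03)(0.415)² = 0.7776 kg·m².
I_blocks = 4·m·r² = 4(0.902)(0.404)² = 0.5889 kg·m².
Total I = 1.366 kg·m².
τ = F r = (22.3)(0.415) = 9.255 N·m.
α = τ/I = 9.255/1.366 = 6.773 rad/s².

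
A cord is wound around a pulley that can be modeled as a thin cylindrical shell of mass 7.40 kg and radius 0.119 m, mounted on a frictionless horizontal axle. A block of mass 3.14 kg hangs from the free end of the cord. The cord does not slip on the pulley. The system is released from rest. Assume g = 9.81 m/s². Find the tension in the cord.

T ≈ 21.6 N

I = MR² = (7.40)(0.119)² = 0.1048 kg·m².
Block: mg − T = ma. Pulley: TR = Iα. No-slip: a = αR, so T = (I/R²)a = 7.400·a.
Then mg = (m + 7.400)a, so a = (3.14)(9.81)/(3.14 + 7.400) = 2.923 m/s².
T = 7.400·a = 21.63 N.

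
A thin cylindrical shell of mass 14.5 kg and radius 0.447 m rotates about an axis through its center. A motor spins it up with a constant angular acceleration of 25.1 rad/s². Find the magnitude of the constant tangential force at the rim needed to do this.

F ≈ 163 N

I = MR² = (14.5)(0.447)² = 2.897 kg·m².
The required torque is τ = Iα = (2.897)(25.10) = 72.72 N·m.
A tangential force at the rim gives τ = FR, so F = τ/R = 72.72/0.447 = 162.7 N.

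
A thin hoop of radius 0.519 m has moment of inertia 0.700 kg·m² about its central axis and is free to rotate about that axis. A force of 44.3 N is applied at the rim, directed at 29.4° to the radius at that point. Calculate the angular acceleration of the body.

Only the tangential component produces torque: τ = F R sinθ = (44.3)(0.519) sin 29.4° = 11.29 N·m.
From τ = Iα: α = 11.29/0.7000 = 16.12 rad/s².

α ≈ 16.1 rad/s²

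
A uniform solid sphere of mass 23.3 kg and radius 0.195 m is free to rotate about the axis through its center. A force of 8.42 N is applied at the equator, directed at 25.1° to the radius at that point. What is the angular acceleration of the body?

α ≈ 1.97 rad/s²

I = (2/5)MR² = (2/5)(23.3)(0.195)² = 0.3544 kg·m².
Only the tangential component produces torque: τ = F R sinθ = (8.42)(0.195) sin 25.1° = 0.6965 N·m.
From τ = Iα: α = 0.6965/0.3544 = 1.965 rad/s².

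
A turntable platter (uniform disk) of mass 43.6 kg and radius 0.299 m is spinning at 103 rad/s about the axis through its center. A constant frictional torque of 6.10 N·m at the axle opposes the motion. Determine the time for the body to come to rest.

I = ½MR² = (1/2)(43.6)(0.299)² = 1.949 kg·m².
The net torque has magnitude 6.10 N·m, opposing ω.
|α| = τ/I = 6.100/1.949 = 3.130 rad/s² (deceleration).
0 = ω₀ − |α|t ⇒ t = ω₀/|α| = 103/3.130 = 32.91 s.

t ≈ 32.9 s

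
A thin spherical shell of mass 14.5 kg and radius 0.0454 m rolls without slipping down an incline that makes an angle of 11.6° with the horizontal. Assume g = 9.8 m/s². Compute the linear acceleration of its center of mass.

a ≈ 1.18 m/s²

Translation along the incline: Mg sinθ − f = Ma.
Rotation about the center: fR = Iα with I = (2/3)MR². No-slip gives a = αR, so f = (I/R²)a = (2/3)M a.
Substituting: Mg sinθ = (1 + 0.6667)Ma, so a = g sinθ/(1 + 0.6667) = (9.8) sin 11.6° / 1.667 = 1.182 m/s².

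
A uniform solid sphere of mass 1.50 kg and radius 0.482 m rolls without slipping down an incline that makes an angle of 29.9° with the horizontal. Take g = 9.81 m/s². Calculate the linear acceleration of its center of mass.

Translation along the incline: Mg sinθ − f = Ma.
Rotation about the center: fR = Iα with I = (2/5)MR². No-slip gives a = αR, so f = (I/R²)a = (2/5)M a.
Substituting: Mg sinθ = (1 + 0.4000)Ma, so a = g sinθ/(1 + 0.4000) = (9.81) sin 29.9° / 1.400 = 3.493 m/s².

a ≈ 3.49 m/s²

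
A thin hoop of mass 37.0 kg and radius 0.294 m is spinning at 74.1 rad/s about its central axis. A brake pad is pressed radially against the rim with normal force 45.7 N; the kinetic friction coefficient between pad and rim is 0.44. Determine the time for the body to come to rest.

t ≈ 40.1 s

I = MR² = (37.0)(0.294)² = 3.198 kg·m².
Friction force f = μN = (0.44)(45.7) = 20.11 N at the rim; torque magnitude τ = fR = 5.912 N·m, opposing ω.
|α| = τ/I = 5.912/3.198 = 1.849 rad/s² (deceleration).
0 = ω₀ − |α|t ⇒ t = ω₀/|α| = 74.1/1.849 = 40.09 s.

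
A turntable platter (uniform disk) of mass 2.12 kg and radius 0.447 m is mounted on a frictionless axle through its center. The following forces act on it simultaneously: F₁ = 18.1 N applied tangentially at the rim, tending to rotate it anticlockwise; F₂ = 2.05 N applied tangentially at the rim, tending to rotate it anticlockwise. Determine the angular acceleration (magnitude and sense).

α ≈ 42.5 rad/s², anticlockwise

I = ½MR² = (1/2)(2.12)(0.447)² = 0.2118 kg·m².
Taking anticlockwise as positive: τ₁ = +(18.1)(0.447) = +8.091 N·m; τ₂ = +(2.05)(0.447) = +0.9163 N·m.
Net torque τ = 9.007 N·m.
α = τ/I = 9.007/0.2118 = 42.53 rad/s².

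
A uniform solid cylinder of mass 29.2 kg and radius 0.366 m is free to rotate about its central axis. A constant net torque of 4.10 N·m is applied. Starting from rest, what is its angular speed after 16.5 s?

I = ½MR² = (1/2)(29.2)(0.366)² = 1.956 kg·m².
α = τ/I = 4.10/1.956 = 2.096 rad/s².
ω = ω₀ + αt = 0 + (2.096)(16.5) = 34.59 rad/s.

ω ≈ 34.6 rad/s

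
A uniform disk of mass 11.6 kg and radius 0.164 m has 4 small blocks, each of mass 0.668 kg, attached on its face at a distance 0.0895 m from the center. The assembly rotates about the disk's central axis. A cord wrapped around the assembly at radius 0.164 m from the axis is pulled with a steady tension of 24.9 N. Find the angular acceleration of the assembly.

α ≈ 23.0 rad/s²

I_disk = ½MR² = ½(11.6)(0.164)² = 0.1560 kg·m².
I_blocks = 4·m·r² = 4(0.668)(0.0895)² = 0.02140 kg·m².
Total I = 0.1774 kg·m².
τ = F r = (24.9)(0.164) = 4.084 N·m.
α = τ/I = 4.084/0.1774 = 23.02 rad/s².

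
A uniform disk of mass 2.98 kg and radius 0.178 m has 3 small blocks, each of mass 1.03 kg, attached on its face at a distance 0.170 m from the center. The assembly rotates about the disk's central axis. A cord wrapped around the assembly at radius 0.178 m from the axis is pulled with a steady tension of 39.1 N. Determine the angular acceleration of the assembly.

I_disk = ½MR² = ½(2.98)(0.178)² = 0.04721 kg·m².
I_blocks = 3·m·r² = 3(1.03)(0.170)² = 0.08930 kg·m².
Total I = 0.1365 kg·m².
τ = F r = (39.1)(0.178) = 6.960 N·m.
α = τ/I = 6.960/0.1365 = 50.98 rad/s².

α ≈ 51.0 rad/s²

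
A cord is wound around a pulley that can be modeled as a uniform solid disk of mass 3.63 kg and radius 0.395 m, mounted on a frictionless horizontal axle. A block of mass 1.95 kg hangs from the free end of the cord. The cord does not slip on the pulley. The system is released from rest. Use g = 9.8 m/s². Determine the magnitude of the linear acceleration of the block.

I = ½MR² = (1/2)(3.63)(0.395)² = 0.2832 kg·m².
Block: mg − T = ma. Pulley: TR = Iα. No-slip: a = αR, so T = (I/R²)a = 1.815·a.
Then mg = (m + 1.815)a, so a = (1.95)(9.8)/(1.95 + 1.815) = 5.076 m/s².

a ≈ 5.08 m/s²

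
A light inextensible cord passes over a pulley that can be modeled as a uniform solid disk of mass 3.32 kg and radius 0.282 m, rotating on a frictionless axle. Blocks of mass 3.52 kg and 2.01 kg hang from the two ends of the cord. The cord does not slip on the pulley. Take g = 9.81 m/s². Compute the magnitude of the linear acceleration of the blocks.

a ≈ 2.06 m/s²

I = ½MR² = (1/2)(3.32)(0.282)² = 0.1320 kg·m².
Heavier block: m₁g − T₁ = m₁a. Lighter block: T₂ − m₂g = m₂a.
Pulley: (T₁ − T₂)R = Iα = I(a/R), so T₁ − T₂ = (I/R²)a = (1/2)M_p a = 1.660·a.
Adding the three: (m₁ − m₂)g = (m₁ + m₂ + 1.660)a, so a = (3.52 − 2.01)(9.81)/(3.52 + 2.01 + 1.660) = 2.060 m/s².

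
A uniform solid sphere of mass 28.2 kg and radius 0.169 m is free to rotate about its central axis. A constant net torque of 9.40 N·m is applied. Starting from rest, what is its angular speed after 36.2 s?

I = (2/5)MR² = (2/5)(28.2)(0.169)² = 0.3222 kg·m².
α = τ/I = 9.40/0.3222 = 29.18 rad/s².
ω = ω₀ + αt = 0 + (29.18)(36.2) = 1056 rad/s.

ω ≈ 1060 rad/s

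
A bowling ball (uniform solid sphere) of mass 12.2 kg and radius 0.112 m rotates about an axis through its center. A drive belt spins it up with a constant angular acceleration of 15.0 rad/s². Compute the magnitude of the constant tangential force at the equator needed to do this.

F ≈ 8.20 N

I = (2/5)MR² = (2/5)(12.2)(0.112)² = 0.06121 kg·m².
The required torque is τ = Iα = (0.06121)(15.00) = 0.9182 N·m.
A tangential force at the equator gives τ = FR, so F = τ/R = 0.9182/0.112 = 8.198 N.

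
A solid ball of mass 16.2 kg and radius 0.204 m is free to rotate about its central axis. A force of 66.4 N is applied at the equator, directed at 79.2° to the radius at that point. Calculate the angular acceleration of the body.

I = (2/5)MR² = (2/5)(16.2)(0.204)² = 0.2697 kg·m².
Only the tangential component produces torque: τ = F R sinθ = (66.4)(0.204) sin 79.2° = 13.31 N·m.
From τ = Iα: α = 13.31/0.2697 = 49.34 rad/s².

α ≈ 49.3 rad/s²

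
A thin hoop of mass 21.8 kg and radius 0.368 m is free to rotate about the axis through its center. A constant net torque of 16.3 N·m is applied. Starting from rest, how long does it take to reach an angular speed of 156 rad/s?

I = MR² = (21.8)(0.368)² = 2.952 kg·m².
α = τ/I = 16.3/2.952 = 5.521 rad/s².
ω = αt ⇒ t = ω/α = 156/5.521 = 28.25 s.

t ≈ 28.3 s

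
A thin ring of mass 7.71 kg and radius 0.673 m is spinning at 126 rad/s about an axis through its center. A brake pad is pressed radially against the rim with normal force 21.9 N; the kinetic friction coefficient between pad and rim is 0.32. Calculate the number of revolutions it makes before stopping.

I = MR² = (7.71)(0.673)² = 3.492 kg·m².
Friction force f = μN = (0.32)(21.9) = 7.008 N at the rim; torque magnitude τ = fR = 4.716 N·m, opposing ω.
|α| = τ/I = 4.716/3.492 = 1.351 rad/s² (deceleration).
ω² = ω₀² − 2|α|θ with ω = 0 ⇒ θ = ω₀²/(2|α|) = 5877 rad = 935.4 rev.

≈ 935 revolutions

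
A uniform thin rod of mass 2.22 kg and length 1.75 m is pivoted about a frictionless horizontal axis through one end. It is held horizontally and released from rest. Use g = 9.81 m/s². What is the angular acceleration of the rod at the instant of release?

About the pivot, I = (1/3)ML² = (1/3)(2.22)(1.75)² = 2.266 kg·m².
The weight acts at the center, a distance L/2 = 0.8750 m from the pivot; τ = Mg(L/2) = 19.06 N·m.
α = τ/I = 19.06/2.266 = 8.409 rad/s².

α ≈ 8.41 rad/s²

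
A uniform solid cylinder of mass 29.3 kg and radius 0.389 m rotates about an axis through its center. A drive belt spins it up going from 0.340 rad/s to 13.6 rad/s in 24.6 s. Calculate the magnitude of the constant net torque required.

τ ≈ 1.19 N·m

I = ½MR² = (1/2)(29.3)(0.389)² = 2.217 kg·m².
α = Δω/Δt = (13.6 − 0.340)/24.6 = 0.5390 rad/s².
τ = Iα = (2.217)(0.5390) = 1.195 N·m.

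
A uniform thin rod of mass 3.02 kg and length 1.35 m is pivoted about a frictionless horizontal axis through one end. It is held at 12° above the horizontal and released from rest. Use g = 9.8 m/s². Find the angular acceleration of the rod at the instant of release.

α ≈ 10.7 rad/s²

About the pivot, I = (1/3)ML² = (1/3)(3.02)(1.35)² = 1.835 kg·m².
The weight acts at the center, a distance L/2 = 0.6750 m from the pivot; τ = Mg(L/2) cos 12° = 19.54 N·m.
α = τ/I = 19.54/1.835 = 10.65 rad/s².
(Equivalently α = (3g/(2L)) cos 12° = 10.65 rad/s².)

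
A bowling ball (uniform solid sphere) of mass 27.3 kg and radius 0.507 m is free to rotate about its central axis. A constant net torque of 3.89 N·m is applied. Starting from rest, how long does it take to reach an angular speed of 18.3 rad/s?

I = (2/5)MR² = (2/5)(27.3)(0.507)² = 2.807 kg·m².
α = τ/I = 3.89/2.807 = 1.386 rad/s².
ω = αt ⇒ t = ω/α = 18.3/1.386 = 13.21 s.

t ≈ 13.2 s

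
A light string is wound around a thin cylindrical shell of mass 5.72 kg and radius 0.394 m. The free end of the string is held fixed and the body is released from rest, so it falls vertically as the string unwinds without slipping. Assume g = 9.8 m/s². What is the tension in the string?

Translation: Mg − T = Ma. Rotation about the center: TR = Iα with I = MR².
With a = αR: T = (I/R²)a = M a, so Mg = (1 + 1.000)Ma.
a = g/(1 + 1.000) = 9.8/2.000 = 4.900 m/s².
T = 1.000·M·a = (1.000)(5.72)(4.900) = 28.03 N.

T ≈ 28.0 N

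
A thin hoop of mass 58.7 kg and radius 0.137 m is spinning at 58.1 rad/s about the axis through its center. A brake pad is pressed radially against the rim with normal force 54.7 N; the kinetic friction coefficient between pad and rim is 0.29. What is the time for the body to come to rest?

t ≈ 29.5 s

I = MR² = (58.7)(0.137)² = 1.102 kg·m².
Friction force f = μN = (0.29)(54.7) = 15.86 N at the rim; torque magnitude τ = fR = 2.173 N·m, opposing ω.
|α| = τ/I = 2.173/1.102 = 1.973 rad/s² (deceleration).
0 = ω₀ − |α|t ⇒ t = ω₀/|α| = 58.1/1.973 = 29.45 s.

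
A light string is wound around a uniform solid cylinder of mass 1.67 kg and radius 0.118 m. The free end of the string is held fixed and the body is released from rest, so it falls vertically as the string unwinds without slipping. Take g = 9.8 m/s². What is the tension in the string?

Translation: Mg − T = Ma. Rotation about the center: TR = Iα with I = ½MR².
With a = αR: T = (I/R²)a = (1/2)M a, so Mg = (1 + 0.5000)Ma.
a = g/(1 + 0.5000) = 9.8/1.500 = 6.533 m/s².
T = 0.5000·M·a = (0.5000)(1.67)(6.533) = 5.455 N.

T ≈ 5.46 N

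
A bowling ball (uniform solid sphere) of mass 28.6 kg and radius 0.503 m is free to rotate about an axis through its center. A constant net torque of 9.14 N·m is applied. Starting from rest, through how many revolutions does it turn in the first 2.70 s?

I = (2/5)MR² = (2/5)(28.6)(0.503)² = 2.894 kg·m².
α = τ/I = 9.14/2.894 = 3.158 rad/s².
θ = ½αt² = ½(3.158)(2.70)² = 11.51 rad.
Revolutions = θ/(2π) = 1.832.

≈ 1.83 revolutions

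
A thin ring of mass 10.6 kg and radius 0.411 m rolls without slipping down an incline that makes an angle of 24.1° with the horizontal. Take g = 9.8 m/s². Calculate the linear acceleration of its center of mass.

Translation along the incline: Mg sinθ − f = Ma.
Rotation about the center: fR = Iα with I = MR². No-slip gives a = αR, so f = (I/R²)a = M a.
Substituting: Mg sinθ = (1 + 1.000)Ma, so a = g sinθ/(1 + 1.000) = (9.8) sin 24.1° / 2.000 = 2.001 m/s².

a ≈ 2.00 m/s²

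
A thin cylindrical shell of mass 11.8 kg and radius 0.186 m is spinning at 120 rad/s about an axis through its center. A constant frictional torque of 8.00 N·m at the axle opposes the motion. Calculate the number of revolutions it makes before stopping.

I = MR² = (11.8)(0.186)² = 0.4082 kg·m².
The net torque has magnitude 8.00 N·m, opposing ω.
|α| = τ/I = 8.000/0.4082 = 19.60 rad/s² (deceleration).
ω² = ω₀² − 2|α|θ with ω = 0 ⇒ θ = ω₀²/(2|α|) = 367.4 rad = 58.48 rev.

≈ 58.5 revolutions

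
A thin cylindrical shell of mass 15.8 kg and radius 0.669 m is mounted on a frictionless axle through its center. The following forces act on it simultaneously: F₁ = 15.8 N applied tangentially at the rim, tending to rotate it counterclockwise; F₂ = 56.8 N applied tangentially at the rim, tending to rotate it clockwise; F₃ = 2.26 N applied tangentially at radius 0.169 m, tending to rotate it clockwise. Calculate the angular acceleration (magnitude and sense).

α ≈ 3.93 rad/s², clockwise

I = MR² = (15.8)(0.669)² = 7.071 kg·m².
Taking counterclockwise as positive: τ₁ = +(15.8)(0.669) = +10.57 N·m; τ₂ = −(56.8)(0.669) = −38.00 N·m; τ₃ = −(2.26)(0.169) = −0.3819 N·m.
Net torque τ = -27.81 N·m.
α = τ/I = -27.81/7.071 = -3.933 rad/s².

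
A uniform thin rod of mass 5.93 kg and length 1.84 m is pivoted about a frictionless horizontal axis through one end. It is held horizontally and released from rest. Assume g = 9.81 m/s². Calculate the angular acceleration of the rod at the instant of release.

α ≈ 8.00 rad/s²

About the pivot, I = (1/3)ML² = (1/3)(5.93)(1.84)² = 6.692 kg·m².
The weight acts at the center, a distance L/2 = 0.9200 m from the pivot; τ = Mg(L/2) = 53.52 N·m.
α = τ/I = 53.52/6.692 = 7.997 rad/s².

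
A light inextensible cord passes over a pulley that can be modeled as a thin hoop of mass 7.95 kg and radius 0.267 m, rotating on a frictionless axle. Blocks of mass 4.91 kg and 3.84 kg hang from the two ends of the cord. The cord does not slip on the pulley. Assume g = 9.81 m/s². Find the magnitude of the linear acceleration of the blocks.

I = MR² = (7.95)(0.267)² = 0.5667 kg·m².
Heavier block: m₁g − T₁ = m₁a. Lighter block: T₂ − m₂g = m₂a.
Pulley: (T₁ − T₂)R = Iα = I(a/R), so T₁ − T₂ = (I/R²)a = 1·M_p a = 7.950·a.
Adding the three: (m₁ − m₂)g = (m₁ + m₂ + 7.950)a, so a = (4.91 − 3.84)(9.81)/(4.91 + 3.84 + 7.950) = 0.6285 m/s².

a ≈ 0.629 m/s²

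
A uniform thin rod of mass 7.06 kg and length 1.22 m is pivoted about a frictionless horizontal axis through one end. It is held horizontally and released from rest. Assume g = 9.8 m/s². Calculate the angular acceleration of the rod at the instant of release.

About the pivot, I = (1/3)ML² = (1/3)(7.06)(1.22)² = 3.503 kg·m².
The weight acts at the center, a distance L/2 = 0.6100 m from the pivot; τ = Mg(L/2) = 42.20 N·m.
α = τ/I = 42.20/3.503 = 12.05 rad/s².
(Equivalently α = (3g/(2L)) = 12.05 rad/s².)

α ≈ 12.0 rad/s²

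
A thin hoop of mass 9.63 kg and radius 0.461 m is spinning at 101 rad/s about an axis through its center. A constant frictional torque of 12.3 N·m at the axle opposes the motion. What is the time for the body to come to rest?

I = MR² = (9.63)(0.461)² = 2.047 kg·m².
The net torque has magnitude 12.3 N·m, opposing ω.
|α| = τ/I = 12.30/2.047 = 6.010 rad/s² (deceleration).
0 = ω₀ − |α|t ⇒ t = ω₀/|α| = 101/6.010 = 16.81 s.

t ≈ 16.8 s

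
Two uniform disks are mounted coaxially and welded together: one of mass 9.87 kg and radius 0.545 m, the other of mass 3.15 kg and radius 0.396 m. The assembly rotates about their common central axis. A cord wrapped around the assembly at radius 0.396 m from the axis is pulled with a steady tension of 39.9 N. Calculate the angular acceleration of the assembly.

α ≈ 9.22 rad/s²

I = ½M₁R₁² + ½M₂R₂² = ½(9.87)(0.545)² + ½(3.15)(0.396)² = 1.713 kg·m².
τ = F r = (39.9)(0.396) = 15.80 N·m.
α = τ/I = 15.80/1.713 = 9.225 rad/s².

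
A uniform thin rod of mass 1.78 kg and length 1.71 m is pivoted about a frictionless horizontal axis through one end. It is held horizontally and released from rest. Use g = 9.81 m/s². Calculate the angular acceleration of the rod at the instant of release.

α ≈ 8.61 rad/s²

About the pivot, I = (1/3)ML² = (1/3)(1.78)(1.71)² = 1.735 kg·m².
The weight acts at the center, a distance L/2 = 0.8550 m from the pivot; τ = Mg(L/2) = 14.93 N·m.
α = τ/I = 14.93/1.735 = 8.605 rad/s².
(Equivalently α = (3g/(2L)) = 8.605 rad/s².)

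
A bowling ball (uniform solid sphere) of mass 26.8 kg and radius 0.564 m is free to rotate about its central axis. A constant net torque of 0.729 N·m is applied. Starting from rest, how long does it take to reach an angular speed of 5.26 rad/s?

t ≈ 24.6 s

I = (2/5)MR² = (2/5)(26.8)(0.564)² = 3.410 kg·m².
α = τ/I = 0.729/3.410 = 0.2138 rad/s².
ω = αt ⇒ t = ω/α = 5.26/0.2138 = 24.60 s.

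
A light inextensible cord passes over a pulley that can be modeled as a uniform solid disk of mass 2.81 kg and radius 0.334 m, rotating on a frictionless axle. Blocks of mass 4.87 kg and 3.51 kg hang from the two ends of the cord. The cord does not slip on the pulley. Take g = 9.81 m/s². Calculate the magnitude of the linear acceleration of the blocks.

I = ½MR² = (1/2)(2.81)(0.334)² = 0.1567 kg·m².
Heavier block: m₁g − T₁ = m₁a. Lighter block: T₂ − m₂g = m₂a.
Pulley: (T₁ − T₂)R = Iα = I(a/R), so T₁ − T₂ = (I/R²)a = (1/2)M_p a = 1.405·a.
Adding the three: (m₁ − m₂)g = (m₁ + m₂ + 1.405)a, so a = (4.87 − 3.51)(9.81)/(4.87 + 3.51 + 1.405) = 1.363 m/s².

a ≈ 1.36 m/s²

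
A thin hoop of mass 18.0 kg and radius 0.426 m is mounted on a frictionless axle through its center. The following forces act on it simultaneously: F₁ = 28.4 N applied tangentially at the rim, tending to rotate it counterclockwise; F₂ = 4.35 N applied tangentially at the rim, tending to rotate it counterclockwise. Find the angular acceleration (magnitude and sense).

α ≈ 4.27 rad/s², counterclockwise

I = MR² = (18.0)(0.426)² = 3.267 kg·m².
Taking counterclockwise as positive: τ₁ = +(28.4)(0.426) = +12.10 N·m; τ₂ = +(4.35)(0.426) = +1.853 N·m.
Net torque τ = 13.95 N·m.
α = τ/I = 13.95/3.267 = 4.271 rad/s².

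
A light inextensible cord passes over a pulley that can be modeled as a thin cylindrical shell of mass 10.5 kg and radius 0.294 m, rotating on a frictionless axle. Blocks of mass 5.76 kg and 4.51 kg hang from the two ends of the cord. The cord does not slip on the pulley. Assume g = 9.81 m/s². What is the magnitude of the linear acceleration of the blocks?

I = MR² = (10.5)(0.294)² = 0.9076 kg·m².
Heavier block: m₁g − T₁ = m₁a. Lighter block: T₂ − m₂g = m₂a.
Pulley: (T₁ − T₂)R = Iα = I(a/R), so T₁ − T₂ = (I/R²)a = 1·M_p a = 10.50·a.
Adding the three: (m₁ − m₂)g = (m₁ + m₂ + 10.50)a, so a = (5.76 − 4.51)(9.81)/(5.76 + 4.51 + 10.50) = 0.5904 m/s².

a ≈ 0.590 m/s²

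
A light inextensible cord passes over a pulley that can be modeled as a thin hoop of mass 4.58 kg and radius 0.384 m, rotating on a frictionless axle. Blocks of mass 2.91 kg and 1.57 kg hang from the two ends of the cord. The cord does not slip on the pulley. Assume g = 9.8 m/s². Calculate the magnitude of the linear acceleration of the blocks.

a ≈ 1.45 m/s²

I = MR² = (4.58)(0.384)² = 0.6753 kg·m².
Heavier block: m₁g − T₁ = m₁a. Lighter block: T₂ − m₂g = m₂a.
Pulley: (T₁ − T₂)R = Iα = I(a/R), so T₁ − T₂ = (I/R²)a = 1·M_p a = 4.580·a.
Adding the three: (m₁ − m₂)g = (m₁ + m₂ + 4.580)a, so a = (2.91 − 1.57)(9.8)/(2.91 + 1.57 + 4.580) = 1.449 m/s².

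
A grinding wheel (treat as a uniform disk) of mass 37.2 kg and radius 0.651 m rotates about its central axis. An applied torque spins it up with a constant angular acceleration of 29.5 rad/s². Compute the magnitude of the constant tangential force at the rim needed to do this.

I = ½MR² = (1/2)(37.2)(0.651)² = 7.883 kg·m².
The required torque is τ = Iα = (7.883)(29.50) = 232.5 N·m.
A tangential force at the rim gives τ = FR, so F = τ/R = 232.5/0.651 = 357.2 N.

F ≈ 357 N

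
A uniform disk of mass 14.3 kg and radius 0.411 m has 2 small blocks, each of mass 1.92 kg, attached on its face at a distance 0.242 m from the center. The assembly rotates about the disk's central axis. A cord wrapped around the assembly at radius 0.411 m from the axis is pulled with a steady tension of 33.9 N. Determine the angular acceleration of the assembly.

α ≈ 9.73 rad/s²

I_disk = ½MR² = ½(14.3)(0.411)² = 1.208 kg·m².
I_blocks = 2·m·r² = 2(1.92)(0.242)² = 0.2249 kg·m².
Total I = 1.433 kg·m².
τ = F r = (33.9)(0.411) = 13.93 N·m.
α = τ/I = 13.93/1.433 = 9.725 rad/s².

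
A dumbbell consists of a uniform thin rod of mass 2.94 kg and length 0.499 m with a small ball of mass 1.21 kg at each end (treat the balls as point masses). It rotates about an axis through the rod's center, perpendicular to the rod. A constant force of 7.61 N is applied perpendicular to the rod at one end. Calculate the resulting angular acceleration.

α ≈ 8.97 rad/s²

I_rod = (1/12)ML² = (1/12)(2.94)(0.499)² = 0.06101 kg·m².
I_balls = 2·m·(L/2)² = 2(1.21)(0.2495)² = 0.1506 kg·m².
Total I = 0.2117 kg·m².
τ = F·(L/2) = (7.61)(0.249) = 1.899 N·m.
α = τ/I = 1.899/0.2117 = 8.971 rad/s².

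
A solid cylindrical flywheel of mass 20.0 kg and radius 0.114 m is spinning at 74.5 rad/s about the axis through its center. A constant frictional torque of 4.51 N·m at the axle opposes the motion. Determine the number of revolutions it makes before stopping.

≈ 12.7 revolutions

I = ½MR² = (1/2)(20.0)(0.114)² = 0.1300 kg·m².
The net torque has magnitude 4.51 N·m, opposing ω.
|α| = τ/I = 4.510/0.1300 = 34.70 rad/s² (deceleration).
ω² = ω₀² − 2|α|θ with ω = 0 ⇒ θ = ω₀²/(2|α|) = 79.97 rad = 12.73 rev.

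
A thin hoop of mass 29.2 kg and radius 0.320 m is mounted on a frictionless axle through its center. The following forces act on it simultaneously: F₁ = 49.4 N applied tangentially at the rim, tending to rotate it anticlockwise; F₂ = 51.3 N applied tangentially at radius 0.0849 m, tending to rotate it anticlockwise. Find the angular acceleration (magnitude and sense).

α ≈ 6.74 rad/s², anticlockwise

I = MR² = (29.2)(0.320)² = 2.990 kg·m².
Taking anticlockwise as positive: τ₁ = +(49.4)(0.320) = +15.81 N·m; τ₂ = +(51.3)(0.0849) = +4.355 N·m.
Net torque τ = 20.16 N·m.
α = τ/I = 20.16/2.990 = 6.743 rad/s².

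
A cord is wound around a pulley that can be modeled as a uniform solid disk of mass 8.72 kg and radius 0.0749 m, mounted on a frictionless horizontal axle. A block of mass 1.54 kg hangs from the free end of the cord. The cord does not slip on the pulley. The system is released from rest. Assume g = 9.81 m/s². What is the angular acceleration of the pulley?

α ≈ 34.2 rad/s²

I = ½MR² = (1/2)(8.72)(0.0749)² = 0.02446 kg·m².
Block: mg − T = ma. Pulley: TR = Iα. No-slip: a = αR, so T = (I/R²)a = 4.360·a.
Then mg = (m + 4.360)a, so a = (1.54)(9.81)/(1.54 + 4.360) = 2.561 m/s².
α = a/R = 2.561/0.0749 = 34.19 rad/s².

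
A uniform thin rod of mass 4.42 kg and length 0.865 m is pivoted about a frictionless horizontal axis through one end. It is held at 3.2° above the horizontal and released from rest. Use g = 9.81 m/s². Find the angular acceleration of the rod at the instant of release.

α ≈ 17.0 rad/s²

About the pivot, I = (1/3)ML² = (1/3)(4.42)(0.865)² = 1.102 kg·m².
The weight acts at the center, a distance L/2 = 0.4325 m from the pivot; τ = Mg(L/2) cos 3.2° = 18.72 N·m.
α = τ/I = 18.72/1.102 = 16.99 rad/s².
(Equivalently α = (3g/(2L)) cos 3.2° = 16.99 rad/s².)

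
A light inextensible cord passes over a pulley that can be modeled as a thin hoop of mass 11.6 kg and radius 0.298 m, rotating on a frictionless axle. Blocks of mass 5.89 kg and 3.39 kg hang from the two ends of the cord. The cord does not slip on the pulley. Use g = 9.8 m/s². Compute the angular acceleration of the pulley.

I = MR² = (11.6)(0.298)² = 1.030 kg·m².
Heavier block: m₁g − T₁ = m₁a. Lighter block: T₂ − m₂g = m₂a.
Pulley: (T₁ − T₂)R = Iα = I(a/R), so T₁ − T₂ = (I/R²)a = 1·M_p a = 11.60·a.
Adding the three: (m₁ − m₂)g = (m₁ + m₂ + 11.60)a, so a = (5.89 − 3.39)(9.8)/(5.89 + 3.39 + 11.60) = 1.173 m/s².
α = a/R = 1.173/0.298 = 3.937 rad/s².

α ≈ 3.94 rad/s²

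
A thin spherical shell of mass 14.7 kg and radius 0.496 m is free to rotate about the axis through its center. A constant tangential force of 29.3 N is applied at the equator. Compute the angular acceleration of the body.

α ≈ 6.03 rad/s²

I = (2/3)MR² = (2/3)(14.7)(0.496)² = 2.411 kg·m².
τ = F R = (29.3)(0.496) = 14.53 N·m.
Newton's second law for rotation, τ = Iα, gives α = τ/I = 14.53/2.411 = 6.028 rad/s².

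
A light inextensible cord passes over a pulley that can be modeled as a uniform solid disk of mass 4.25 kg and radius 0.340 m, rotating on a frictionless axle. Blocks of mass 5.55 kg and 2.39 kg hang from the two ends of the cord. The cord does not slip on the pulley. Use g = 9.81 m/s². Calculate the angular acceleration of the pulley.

I = ½MR² = (1/2)(4.25)(0.340)² = 0.2457 kg·m².
Heavier block: m₁g − T₁ = m₁a. Lighter block: T₂ − m₂g = m₂a.
Pulley: (T₁ − T₂)R = Iα = I(a/R), so T₁ − T₂ = (I/R²)a = (1/2)M_p a = 2.125·a.
Adding the three: (m₁ − m₂)g = (m₁ + m₂ + 2.125)a, so a = (5.55 − 2.39)(9.81)/(5.55 + 2.39 + 2.125) = 3.080 m/s².
α = a/R = 3.080/0.340 = 9.059 rad/s².

α ≈ 9.06 rad/s²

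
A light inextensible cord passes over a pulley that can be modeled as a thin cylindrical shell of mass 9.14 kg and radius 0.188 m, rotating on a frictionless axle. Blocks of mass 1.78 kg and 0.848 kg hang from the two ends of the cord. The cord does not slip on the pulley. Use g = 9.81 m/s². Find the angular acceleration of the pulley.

α ≈ 4.13 rad/s²

I = MR² = (9.14)(0.188)² = 0.3230 kg·m².
Heavier block: m₁g − T₁ = m₁a. Lighter block: T₂ − m₂g = m₂a.
Pulley: (T₁ − T₂)R = Iα = I(a/R), so T₁ − T₂ = (I/R²)a = 1·M_p a = 9.140·a.
Adding the three: (m₁ − m₂)g = (m₁ + m₂ + 9.140)a, so a = (1.78 − 0.848)(9.81)/(1.78 + 0.848 + 9.140) = 0.7769 m/s².
α = a/R = 0.7769/0.188 = 4.133 rad/s².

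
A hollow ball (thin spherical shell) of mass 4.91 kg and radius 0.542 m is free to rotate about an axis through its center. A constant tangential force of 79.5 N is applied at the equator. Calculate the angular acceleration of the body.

I = (2/3)MR² = (2/3)(4.91)(0.542)² = 0.9616 kg·m².
τ = F R = (79.5)(0.542) = 43.09 N·m.
Newton's second law for rotation, τ = Iα, gives α = τ/I = 43.09/0.9616 = 44.81 rad/s².

α ≈ 44.8 rad/s²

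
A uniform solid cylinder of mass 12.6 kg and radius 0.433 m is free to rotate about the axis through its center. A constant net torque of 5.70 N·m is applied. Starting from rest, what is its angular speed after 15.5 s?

ω ≈ 74.8 rad/s

I = ½MR² = (1/2)(12.6)(0.433)² = 1.181 kg·m².
α = τ/I = 5.70/1.181 = 4.826 rad/s².
ω = ω₀ + αt = 0 + (4.826)(15.5) = 74.80 rad/s.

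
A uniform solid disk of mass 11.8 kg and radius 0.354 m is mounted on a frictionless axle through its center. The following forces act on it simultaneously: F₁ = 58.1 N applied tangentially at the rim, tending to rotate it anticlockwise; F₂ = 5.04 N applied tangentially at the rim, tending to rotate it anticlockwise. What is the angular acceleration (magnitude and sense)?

α ≈ 30.2 rad/s², anticlockwise

I = ½MR² = (1/2)(11.8)(0.354)² = 0.7394 kg·m².
Taking anticlockwise as positive: τ₁ = +(58.1)(0.354) = +20.57 N·m; τ₂ = +(5.04)(0.354) = +1.784 N·m.
Net torque τ = 22.35 N·m.
α = τ/I = 22.35/0.7394 = 30.23 rad/s².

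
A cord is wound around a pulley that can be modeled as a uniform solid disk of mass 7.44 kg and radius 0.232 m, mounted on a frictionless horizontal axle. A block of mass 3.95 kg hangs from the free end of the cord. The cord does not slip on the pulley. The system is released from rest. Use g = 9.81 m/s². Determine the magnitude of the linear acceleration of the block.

I = ½MR² = (1/2)(7.44)(0.232)² = 0.2002 kg·m².
Block: mg − T = ma. Pulley: TR = Iα. No-slip: a = αR, so T = (I/R²)a = 3.720·a.
Then mg = (m + 3.720)a, so a = (3.95)(9.81)/(3.95 + 3.720) = 5.052 m/s².

a ≈ 5.05 m/s²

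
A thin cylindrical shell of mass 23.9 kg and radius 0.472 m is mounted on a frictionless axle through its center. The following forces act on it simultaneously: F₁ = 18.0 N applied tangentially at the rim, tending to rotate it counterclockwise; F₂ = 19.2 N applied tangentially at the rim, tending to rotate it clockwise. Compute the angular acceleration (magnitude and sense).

I = MR² = (23.9)(0.472)² = 5.325 kg·m².
Taking counterclockwise as positive: τ₁ = +(18.0)(0.472) = +8.496 N·m; τ₂ = −(19.2)(0.472) = −9.062 N·m.
Net torque τ = -0.5664 N·m.
α = τ/I = -0.5664/5.325 = -0.1064 rad/s².

α ≈ 0.106 rad/s², clockwise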